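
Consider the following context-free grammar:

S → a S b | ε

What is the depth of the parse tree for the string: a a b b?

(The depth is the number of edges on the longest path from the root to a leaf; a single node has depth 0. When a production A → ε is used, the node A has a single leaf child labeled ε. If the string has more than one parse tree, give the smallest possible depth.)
The only parse tree applies S → a S b 2 times (once per matching a…b pair) and then S → ε.
The S nodes sit at depths 0, 1, …, 2; the innermost S (depth 2) has the single child ε at depth 3.
The terminal leaves a, b are at depths 1..2, so the longest root-to-leaf path is S → S → … → S → ε with 3 edges.
Depth = 3.

Final answer: 3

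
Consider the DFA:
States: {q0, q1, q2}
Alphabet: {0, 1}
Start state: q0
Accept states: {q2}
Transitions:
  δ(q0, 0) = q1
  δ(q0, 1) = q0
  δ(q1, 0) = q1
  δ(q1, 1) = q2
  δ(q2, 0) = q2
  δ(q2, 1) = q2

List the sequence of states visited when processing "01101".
Starting at q0
Read '0': q0 -> q1
Read '1': q1 -> q2
Read '1': q2 -> q2
Read '0': q2 -> q2
Read '1': q2 -> q2

Final answer: q0 -> q1 -> q2 -> q2 -> q2 -> q2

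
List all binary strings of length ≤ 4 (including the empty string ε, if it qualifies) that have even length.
Checking every binary string of length 0 to 4:
  Length 0: accepted: ε | rejected: (none)
  Length 1: accepted: (none) | rejected: 0, 1
  Length 2: accepted: 00, 01, 10, 11 | rejected: (none)
  Length 3: accepted: (none) | rejected: 000, 001, 010, 011, 100, 101, 110, 111
  Length 4: accepted: 0000, 0001, 0010, 0011, 0100, 0101, 0110, 0111, 1000, 1001, 1010, 1011, 1100, 1101, 1110, 1111 | rejected: (none)
Total: 21 string(s).

Final answer: ε, 00, 01, 10, 11, 0000, 0001, 0010, 0011, 0100, 0101, 0110, 0111, 1000, 1001, 1010, 1011, 1100, 1101, 1110, 1111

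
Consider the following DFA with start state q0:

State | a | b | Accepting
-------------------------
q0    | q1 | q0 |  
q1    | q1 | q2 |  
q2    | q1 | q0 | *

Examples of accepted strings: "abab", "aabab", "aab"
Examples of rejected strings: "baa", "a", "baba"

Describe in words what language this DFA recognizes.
strings over {a,b} ending with 'ab'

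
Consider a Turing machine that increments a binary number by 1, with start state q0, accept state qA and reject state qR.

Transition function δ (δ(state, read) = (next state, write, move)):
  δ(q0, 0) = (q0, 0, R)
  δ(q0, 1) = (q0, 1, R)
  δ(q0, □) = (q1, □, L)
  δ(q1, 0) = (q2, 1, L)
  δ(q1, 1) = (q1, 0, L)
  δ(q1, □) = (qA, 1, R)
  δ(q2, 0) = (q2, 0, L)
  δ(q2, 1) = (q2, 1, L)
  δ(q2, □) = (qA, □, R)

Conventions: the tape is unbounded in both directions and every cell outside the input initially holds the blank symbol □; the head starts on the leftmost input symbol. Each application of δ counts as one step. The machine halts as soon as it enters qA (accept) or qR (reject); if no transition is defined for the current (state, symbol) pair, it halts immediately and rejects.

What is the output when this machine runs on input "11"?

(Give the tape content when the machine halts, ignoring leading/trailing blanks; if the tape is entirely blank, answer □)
Step 0: [q0]11 (head at position 0)
Step 1: δ(q0, 1) = (q0, 1, R)  ⊢  1[q0]1 (head at position 1)
Step 2: δ(q0, 1) = (q0, 1, R)  ⊢  11[q0]□ (head at position 2)
Step 3: δ(q0, □) = (q1, □, L)  ⊢  1[q1]1□ (head at position 1)
Step 4: δ(q1, 1) = (q1, 0, L)  ⊢  [q1]10□ (head at position 0)
Step 5: δ(q1, 1) = (q1, 0, L)  ⊢  [q1]□00□ (head at position -1)
Step 6: δ(q1, □) = (qA, 1, R)  ⊢  1[qA]00□ (head at position 0)
The machine is in qA, so it halts and accepts.
Tape content when halted (ignoring surrounding blanks): 100

Final answer: Output: 100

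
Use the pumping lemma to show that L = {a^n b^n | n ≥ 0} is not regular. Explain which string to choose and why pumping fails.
Language: L = {a^n b^n | n ≥ 0} (equal numbers of a's followed by b's)
Step 1: Assume for contradiction that L is regular, with pumping length p.
Step 2: Choose s = a^p b^p. Then s ∈ L (it has p a's followed by p b's) and |s| ≥ p.
Step 3: Consider any decomposition s = xyz with |xy| ≤ p and |y| > 0. Since |xy| ≤ p and the first p symbols of s are all a's, y = a^k for some k with 1 ≤ k ≤ p.
Step 4: Pumping up (i = 2): xy²z = a^(p+k) b^p, which has more a's than b's, so xy²z ∉ L.
This contradicts the pumping lemma, so L is not regular.

Final answer: Choose s = a^p b^p. Since |xy| ≤ p, y = a^k with k ≥ 1. Then xy²z = a^(p+k) b^p ∉ L.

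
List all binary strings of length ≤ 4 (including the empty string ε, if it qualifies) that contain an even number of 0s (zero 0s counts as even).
Checking every binary string of length 0 to 4:
  Length 0: accepted: ε | rejected: (none)
  Length 1: accepted: 1 | rejected: 0
  Length 2: accepted: 00, 11 | rejected: 01, 10
  Length 3: accepted: 001, 010, 100, 111 | rejected: 000, 011, 101, 110
  Length 4: accepted: 0000, 0011, 0101, 0110, 1001, 1010, 1100, 1111 | rejected: 0001, 0010, 0100, 0111, 1000, 1011, 1101, 1110
Total: 16 string(s).

Final answer: ε, 1, 00, 11, 001, 010, 100, 111, 0000, 0011, 0101, 0110, 1001, 1010, 1100, 1111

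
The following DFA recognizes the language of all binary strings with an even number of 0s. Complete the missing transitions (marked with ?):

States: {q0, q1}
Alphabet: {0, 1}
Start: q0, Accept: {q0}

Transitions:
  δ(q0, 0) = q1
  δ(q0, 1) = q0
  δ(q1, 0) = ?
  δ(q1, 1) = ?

What each state remembers (consistent with the given transitions and accept states):
  q0: an even number of 0s has been read so far
  q1: an odd number of 0s has been read so far
Filling in the missing entries:
  δ(q1, 0): in q1 (an odd number of 0s has been read so far), after reading 0 we have: an even number of 0s has been read so far → q0
  δ(q1, 1): in q1 (an odd number of 0s has been read so far), after reading 1 we have: an odd number of 0s has been read so far → q1

Final answer: δ(q1, 0) = q0; δ(q1, 1) = q1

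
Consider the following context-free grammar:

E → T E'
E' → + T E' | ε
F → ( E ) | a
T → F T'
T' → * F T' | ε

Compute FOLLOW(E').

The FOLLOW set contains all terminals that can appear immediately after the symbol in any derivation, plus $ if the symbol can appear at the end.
Useful FIRST sets: FIRST(E') = {+, ε}, FIRST(T') = {*, ε} (both E' and T' are nullable).
FOLLOW(E): E is the start symbol → $; E appears in F → ( E ) followed by ')' → FOLLOW(E) = {), $}.
FOLLOW(E'): E' appears at the right end of E → T E' and of E' → + T E', so FOLLOW(E') ⊇ FOLLOW(E) (the second occurrence adds nothing new). FOLLOW(E') = {), $}.

Final answer: {$, )}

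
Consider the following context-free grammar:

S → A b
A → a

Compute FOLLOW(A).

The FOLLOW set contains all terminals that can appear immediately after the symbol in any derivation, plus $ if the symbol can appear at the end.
A occurs only in S → A b, where it is immediately followed by the terminal b. So FOLLOW(A) = {b}.

Final answer: {b}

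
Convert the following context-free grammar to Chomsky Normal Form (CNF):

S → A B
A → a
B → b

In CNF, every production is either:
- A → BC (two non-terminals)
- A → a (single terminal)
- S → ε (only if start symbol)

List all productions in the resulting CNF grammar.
The grammar has no ε-productions or unit productions to eliminate.
S → A B is already in CNF (two non-terminals) – keep it.
A → a is already in CNF (single terminal) – keep it.
B → b is already in CNF (single terminal) – keep it.
Resulting CNF grammar (3 productions): A → a; B → b; S → A B

Final answer: A → a; B → b; S → A B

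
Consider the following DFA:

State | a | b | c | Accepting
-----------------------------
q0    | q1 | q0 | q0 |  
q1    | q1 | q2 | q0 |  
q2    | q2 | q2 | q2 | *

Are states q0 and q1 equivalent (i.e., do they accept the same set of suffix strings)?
Try the suffix "b".
From q0: q0 → q0 — not accepting.
From q1: q1 → q2 — accepting.
The two states disagree on this suffix, so they are not equivalent.

Final answer: No. Distinguishing string: "b" - accepted from q1 but not from q0.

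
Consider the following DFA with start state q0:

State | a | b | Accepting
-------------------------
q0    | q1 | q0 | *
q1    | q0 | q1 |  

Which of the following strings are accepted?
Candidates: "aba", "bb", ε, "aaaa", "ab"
"aba": q0 → q1 → q1 → q0; q0 is accepting → accepted
"bb": q0 → q0 → q0; q0 is accepting → accepted
ε: q0; q0 is accepting → accepted
"aaaa": q0 → q1 → q0 → q1 → q0; q0 is accepting → accepted
"ab": q0 → q1 → q1; q1 is not accepting → rejected

Final answer: "aba", "bb", ε, "aaaa"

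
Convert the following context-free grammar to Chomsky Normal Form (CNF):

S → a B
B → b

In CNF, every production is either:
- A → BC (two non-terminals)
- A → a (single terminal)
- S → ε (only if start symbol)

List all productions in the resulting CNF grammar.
The grammar has no ε-productions or unit productions to eliminate.
S → a B has terminal a in a right-hand side of length ≥ 2: introduce T_a → a and use T_a in place of a.
B → b is already in CNF (single terminal) – keep it.
S → a B becomes S → T_a B.
Resulting CNF grammar (3 productions): T_a → a; B → b; S → T_a B

Final answer: T_a → a; B → b; S → T_a B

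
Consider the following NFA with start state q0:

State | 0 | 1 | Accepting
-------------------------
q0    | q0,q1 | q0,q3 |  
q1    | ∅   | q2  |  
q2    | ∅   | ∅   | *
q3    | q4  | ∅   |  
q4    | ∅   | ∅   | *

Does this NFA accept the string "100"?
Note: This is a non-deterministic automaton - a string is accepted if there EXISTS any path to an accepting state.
Track the set of states the NFA could be in: start {q0}
Read '1': {q0} → {q0, q3}
Read '0': {q0, q3} → {q0, q1, q4}
Read '0': {q0, q1, q4} → {q0, q1}
Final set {q0, q1} contains no accepting state → rejected.

Final answer: No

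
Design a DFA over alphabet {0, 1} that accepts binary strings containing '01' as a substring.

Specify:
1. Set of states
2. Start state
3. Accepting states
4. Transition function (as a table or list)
One valid DFA (any DFA recognizing the same language is acceptable):
States: {q0, q1, q2}
Start: q0
Accepting: {q2}
Transitions (accepting states marked with *):
State | 0 | 1 | Accepting
-------------------------
q0    | q1 | q0 |  
q1    | q1 | q2 |  
q2    | q2 | q2 | *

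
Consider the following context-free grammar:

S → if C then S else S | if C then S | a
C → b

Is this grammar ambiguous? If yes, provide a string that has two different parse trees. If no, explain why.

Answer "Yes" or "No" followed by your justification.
The 'dangling else' can attach to either if. Two leftmost derivations of  if b then if b then a else a:
  (1) S ⇒ if C then S else S ⇒ if b then S else S ⇒ if b then if C then S else S ⇒ if b then if b then S else S ⇒ if b then if b then a else S ⇒ if b then if b then a else a   (else belongs to the outer if)
  (2) S ⇒ if C then S ⇒ if b then S ⇒ if b then if C then S else S ⇒ if b then if b then S else S ⇒ if b then if b then a else S ⇒ if b then if b then a else a   (else belongs to the inner if)
Two distinct parse trees for the same string, so the grammar is ambiguous.

Final answer: Yes - the string 'if b then if b then a else a' has two distinct leftmost derivations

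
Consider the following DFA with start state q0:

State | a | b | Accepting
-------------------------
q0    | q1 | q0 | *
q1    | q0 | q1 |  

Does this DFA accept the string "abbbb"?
Start in q0.
Read 'a': q0 → q1
Read 'b': q1 → q1
Read 'b': q1 → q1
Read 'b': q1 → q1
Read 'b': q1 → q1
Final state q1 is not accepting, so the string is rejected.

Final answer: No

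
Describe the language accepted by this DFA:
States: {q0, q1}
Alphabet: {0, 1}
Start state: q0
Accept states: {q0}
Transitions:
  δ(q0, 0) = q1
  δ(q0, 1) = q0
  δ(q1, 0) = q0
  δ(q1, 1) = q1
Analyzing the DFA structure:
Start state: q0
Accept states: {q0}
Interpreting what each state remembers (checking against the transitions):
  q0: an even number of 0s has been read so far
  q1: an odd number of 0s has been read so far
  δ(q0, 0): in q0 (an even number of 0s has been read so far), after reading 0 we have: an odd number of 0s has been read so far → q1
  δ(q0, 1): in q0 (an even number of 0s has been read so far), after reading 1 we have: an even number of 0s has been read so far → q0
  δ(q1, 0): in q1 (an odd number of 0s has been read so far), after reading 0 we have: an even number of 0s has been read so far → q0
  δ(q1, 1): in q1 (an odd number of 0s has been read so far), after reading 1 we have: an odd number of 0s has been read so far → q1
A string is accepted iff it ends in {q0}, i.e. an even number of 0s has been read so far.
Language: All binary strings with an even number of 0s

Final answer: All binary strings with an even number of 0s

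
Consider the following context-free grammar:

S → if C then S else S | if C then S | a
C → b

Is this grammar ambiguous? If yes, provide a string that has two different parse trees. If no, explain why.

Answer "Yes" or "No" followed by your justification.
The 'dangling else' can attach to either if. Two leftmost derivations of  if b then if b then a else a:
  (1) S ⇒ if C then S else S ⇒ if b then S else S ⇒ if b then if C then S else S ⇒ if b then if b then S else S ⇒ if b then if b then a else S ⇒ if b then if b then a else a   (else belongs to the outer if)
  (2) S ⇒ if C then S ⇒ if b then S ⇒ if b then if C then S else S ⇒ if b then if b then S else S ⇒ if b then if b then a else S ⇒ if b then if b then a else a   (else belongs to the inner if)
Two distinct parse trees for the same string, so the grammar is ambiguous.

Final answer: Yes - the string 'if b then if b then a else a' has two distinct leftmost derivations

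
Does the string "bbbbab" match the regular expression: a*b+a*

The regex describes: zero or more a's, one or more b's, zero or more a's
No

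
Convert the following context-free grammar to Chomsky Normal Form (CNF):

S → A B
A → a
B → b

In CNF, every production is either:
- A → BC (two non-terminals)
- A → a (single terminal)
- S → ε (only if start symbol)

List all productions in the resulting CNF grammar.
The grammar has no ε-productions or unit productions to eliminate.
S → A B is already in CNF (two non-terminals) – keep it.
A → a is already in CNF (single terminal) – keep it.
B → b is already in CNF (single terminal) – keep it.
Resulting CNF grammar (3 productions): A → a; B → b; S → A B

Final answer: A → a; B → b; S → A B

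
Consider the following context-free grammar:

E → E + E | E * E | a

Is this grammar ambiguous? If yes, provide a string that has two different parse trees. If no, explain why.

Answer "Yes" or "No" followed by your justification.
Two different leftmost derivations of a + a * a:
  (1) E ⇒ E + E ⇒ a + E ⇒ a + E * E ⇒ a + a * E ⇒ a + a * a   (tree groups a + (a * a))
  (2) E ⇒ E * E ⇒ E + E * E ⇒ a + E * E ⇒ a + a * E ⇒ a + a * a   (tree groups (a + a) * a)
Two distinct leftmost derivations = two distinct parse trees, so the grammar is ambiguous.

Final answer: Yes - the string 'a + a * a' has two distinct leftmost derivations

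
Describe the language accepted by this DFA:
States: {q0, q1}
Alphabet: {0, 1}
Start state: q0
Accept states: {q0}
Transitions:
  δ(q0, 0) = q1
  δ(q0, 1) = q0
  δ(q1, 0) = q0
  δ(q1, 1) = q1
Analyzing the DFA structure:
Start state: q0
Accept states: {q0}
Interpreting what each state remembers (checking against the transitions):
  q0: an even number of 0s has been read so far
  q1: an odd number of 0s has been read so far
  δ(q0, 0): in q0 (an even number of 0s has been read so far), after reading 0 we have: an odd number of 0s has been read so far → q1
  δ(q0, 1): in q0 (an even number of 0s has been read so far), after reading 1 we have: an even number of 0s has been read so far → q0
  δ(q1, 0): in q1 (an odd number of 0s has been read so far), after reading 0 we have: an even number of 0s has been read so far → q0
  δ(q1, 1): in q1 (an odd number of 0s has been read so far), after reading 1 we have: an odd number of 0s has been read so far → q1
A string is accepted iff it ends in {q0}, i.e. an even number of 0s has been read so far.
Language: All binary strings with an even number of 0s

Final answer: All binary strings with an even number of 0s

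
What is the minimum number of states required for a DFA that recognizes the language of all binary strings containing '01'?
Language: binary strings containing '01'
Lower bound (Myhill–Nerode): the prefixes ε, 0, 01 are pairwise distinguishable:
  ε vs 01: suffix ε distinguishes them (ε is rejected, 01 is accepted)
  0 vs 01: suffix ε distinguishes them (0 is rejected, 01 is accepted)
  ε vs 0: suffix 1 distinguishes them (ε·1 = 1 is rejected, 0·1 = 01 is accepted)
So any DFA needs at least 3 states.
Upper bound: a DFA with 3 states exists (one state per class above: 'no progress', 'last symbol 0', and 'seen 01' (accepting sink)).
Minimum states: 3

Final answer: 3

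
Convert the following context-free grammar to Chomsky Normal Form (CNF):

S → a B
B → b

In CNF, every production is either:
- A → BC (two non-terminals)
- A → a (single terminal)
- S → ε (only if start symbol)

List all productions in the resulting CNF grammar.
The grammar has no ε-productions or unit productions to eliminate.
S → a B has terminal a in a right-hand side of length ≥ 2: introduce T_a → a and use T_a in place of a.
B → b is already in CNF (single terminal) – keep it.
S → a B becomes S → T_a B.
Resulting CNF grammar (3 productions): T_a → a; B → b; S → T_a B

Final answer: T_a → a; B → b; S → T_a B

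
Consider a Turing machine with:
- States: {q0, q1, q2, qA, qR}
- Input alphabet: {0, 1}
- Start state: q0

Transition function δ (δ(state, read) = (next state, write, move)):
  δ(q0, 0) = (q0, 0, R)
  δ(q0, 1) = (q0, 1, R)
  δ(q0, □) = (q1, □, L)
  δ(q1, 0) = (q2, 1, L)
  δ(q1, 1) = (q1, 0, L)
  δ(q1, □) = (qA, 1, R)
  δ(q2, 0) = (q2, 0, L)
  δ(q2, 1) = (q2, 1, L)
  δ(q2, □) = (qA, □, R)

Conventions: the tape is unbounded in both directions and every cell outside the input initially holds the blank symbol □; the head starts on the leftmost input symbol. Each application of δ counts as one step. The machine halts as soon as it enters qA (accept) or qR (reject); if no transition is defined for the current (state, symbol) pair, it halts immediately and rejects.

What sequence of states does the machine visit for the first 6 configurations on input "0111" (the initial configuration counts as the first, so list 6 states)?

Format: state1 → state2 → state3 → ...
Step 0: [q0]0111 (head at position 0)
Step 1: δ(q0, 0) = (q0, 0, R)  ⊢  0[q0]111 (head at position 1)
Step 2: δ(q0, 1) = (q0, 1, R)  ⊢  01[q0]11 (head at position 2)
Step 3: δ(q0, 1) = (q0, 1, R)  ⊢  011[q0]1 (head at position 3)
Step 4: δ(q0, 1) = (q0, 1, R)  ⊢  0111[q0]□ (head at position 4)
Step 5: δ(q0, □) = (q1, □, L)  ⊢  011[q1]1□ (head at position 3)
Reading off the states of these 6 configurations: q0 → q0 → q0 → q0 → q0 → q1

Final answer: q0 → q0 → q0 → q0 → q0 → q1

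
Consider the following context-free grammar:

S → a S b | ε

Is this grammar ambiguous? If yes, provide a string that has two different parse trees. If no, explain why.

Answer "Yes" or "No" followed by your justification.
At every step exactly one production applies: if the remaining string to generate is non-empty it starts with a and ends with b, forcing S → a S b; if it is empty, S → ε is forced. Hence each string a^n b^n has exactly one derivation (S → a S b applied n times, then S → ε) and one parse tree.

Final answer: No - the grammar is unambiguous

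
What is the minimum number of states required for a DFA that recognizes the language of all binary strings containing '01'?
Language: binary strings containing '01'
Lower bound (Myhill–Nerode): the prefixes ε, 0, 01 are pairwise distinguishable:
  ε vs 01: suffix ε distinguishes them (ε is rejected, 01 is accepted)
  0 vs 01: suffix ε distinguishes them (0 is rejected, 01 is accepted)
  ε vs 0: suffix 1 distinguishes them (ε·1 = 1 is rejected, 0·1 = 01 is accepted)
So any DFA needs at least 3 states.
Upper bound: a DFA with 3 states exists (one state per class above: 'no progress', 'last symbol 0', and 'seen 01' (accepting sink)).
Minimum states: 3

Final answer: 3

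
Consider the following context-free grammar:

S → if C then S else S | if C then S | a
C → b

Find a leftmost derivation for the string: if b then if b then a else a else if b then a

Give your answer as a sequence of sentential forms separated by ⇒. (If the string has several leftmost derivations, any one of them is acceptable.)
Start with S.
Step 1: the leftmost non-terminal is S; apply S → if C then S else S:  if C then S else S
Step 2: the leftmost non-terminal is C; apply C → b:  if b then S else S
Step 3: the leftmost non-terminal is S; apply S → if C then S else S:  if b then if C then S else S else S
Step 4: the leftmost non-terminal is C; apply C → b:  if b then if b then S else S else S
Step 5: the leftmost non-terminal is S; apply S → a:  if b then if b then a else S else S
Step 6: the leftmost non-terminal is S; apply S → a:  if b then if b then a else a else S
Step 7: the leftmost non-terminal is S; apply S → if C then S:  if b then if b then a else a else if C then S
Step 8: the leftmost non-terminal is C; apply C → b:  if b then if b then a else a else if b then S
Step 9: the leftmost non-terminal is S; apply S → a:  if b then if b then a else a else if b then a

Final answer: S ⇒ if C then S else S ⇒ if b then S else S ⇒ if b then if C then S else S else S ⇒ if b then if b then S else S else S ⇒ if b then if b then a else S else S ⇒ if b then if b then a else a else S ⇒ if b then if b then a else a else if C then S ⇒ if b then if b then a else a else if b then S ⇒ if b then if b then a else a else if b then a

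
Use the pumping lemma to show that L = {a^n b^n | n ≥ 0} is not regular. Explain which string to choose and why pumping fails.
Language: L = {a^n b^n | n ≥ 0} (equal numbers of a's followed by b's)
Step 1: Assume for contradiction that L is regular, with pumping length p.
Step 2: Choose s = a^p b^p. Then s ∈ L (it has p a's followed by p b's) and |s| ≥ p.
Step 3: Consider any decomposition s = xyz with |xy| ≤ p and |y| > 0. Since |xy| ≤ p and the first p symbols of s are all a's, y = a^k for some k with 1 ≤ k ≤ p.
Step 4: Pumping up (i = 2): xy²z = a^(p+k) b^p, which has more a's than b's, so xy²z ∉ L.
This contradicts the pumping lemma, so L is not regular.

Final answer: Choose s = a^p b^p. Since |xy| ≤ p, y = a^k with k ≥ 1. Then xy²z = a^(p+k) b^p ∉ L.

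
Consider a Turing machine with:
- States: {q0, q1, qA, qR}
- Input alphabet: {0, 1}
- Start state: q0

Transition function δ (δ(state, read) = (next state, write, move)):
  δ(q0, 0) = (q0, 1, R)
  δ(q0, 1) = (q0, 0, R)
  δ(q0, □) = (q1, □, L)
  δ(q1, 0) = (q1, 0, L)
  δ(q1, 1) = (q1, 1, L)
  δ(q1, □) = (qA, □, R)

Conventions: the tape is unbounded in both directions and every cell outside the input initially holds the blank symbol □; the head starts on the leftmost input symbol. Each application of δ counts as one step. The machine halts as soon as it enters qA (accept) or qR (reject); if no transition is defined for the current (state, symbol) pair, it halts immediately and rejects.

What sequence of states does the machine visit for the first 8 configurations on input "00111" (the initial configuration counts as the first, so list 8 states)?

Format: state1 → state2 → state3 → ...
Step 0: [q0]00111 (head at position 0)
Step 1: δ(q0, 0) = (q0, 1, R)  ⊢  1[q0]0111 (head at position 1)
Step 2: δ(q0, 0) = (q0, 1, R)  ⊢  11[q0]111 (head at position 2)
Step 3: δ(q0, 1) = (q0, 0, R)  ⊢  110[q0]11 (head at position 3)
Step 4: δ(q0, 1) = (q0, 0, R)  ⊢  1100[q0]1 (head at position 4)
Step 5: δ(q0, 1) = (q0, 0, R)  ⊢  11000[q0]□ (head at position 5)
Step 6: δ(q0, □) = (q1, □, L)  ⊢  1100[q1]0□ (head at position 4)
Step 7: δ(q1, 0) = (q1, 0, L)  ⊢  110[q1]00□ (head at position 3)
Reading off the states of these 8 configurations: q0 → q0 → q0 → q0 → q0 → q0 → q1 → q1

Final answer: q0 → q0 → q0 → q0 → q0 → q0 → q1 → q1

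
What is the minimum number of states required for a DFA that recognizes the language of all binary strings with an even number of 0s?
Language: binary strings with an even number of 0s
Lower bound (Myhill–Nerode): the prefixes ε, 0 are pairwise distinguishable:
  ε vs 0: suffix ε distinguishes them (ε has zero 0s (accepted), 0 has one 0 (rejected))
So any DFA needs at least 2 states.
Upper bound: a DFA with 2 states exists (one state per class above).
Minimum states: 2

Final answer: 2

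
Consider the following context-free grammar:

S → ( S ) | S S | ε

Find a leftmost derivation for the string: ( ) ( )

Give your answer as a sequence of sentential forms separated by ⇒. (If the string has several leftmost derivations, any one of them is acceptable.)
Start with S.
Step 1: the leftmost non-terminal is S; apply S → S S:  S S
Step 2: the leftmost non-terminal is S; apply S → ( S ):  ( S ) S
Step 3: the leftmost non-terminal is S; apply S → ε:  ( ) S
Step 4: the leftmost non-terminal is S; apply S → ( S ):  ( ) ( S )
Step 5: the leftmost non-terminal is S; apply S → ε:  ( ) ( )

Final answer: S ⇒ S S ⇒ ( S ) S ⇒ ( ) S ⇒ ( ) ( S ) ⇒ ( ) ( )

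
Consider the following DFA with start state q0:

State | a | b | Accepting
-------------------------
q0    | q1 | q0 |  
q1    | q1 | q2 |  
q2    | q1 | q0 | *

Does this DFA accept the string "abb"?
Start in q0.
Read 'a': q0 → q1
Read 'b': q1 → q2
Read 'b': q2 → q0
Final state q0 is not accepting, so the string is rejected.

Final answer: No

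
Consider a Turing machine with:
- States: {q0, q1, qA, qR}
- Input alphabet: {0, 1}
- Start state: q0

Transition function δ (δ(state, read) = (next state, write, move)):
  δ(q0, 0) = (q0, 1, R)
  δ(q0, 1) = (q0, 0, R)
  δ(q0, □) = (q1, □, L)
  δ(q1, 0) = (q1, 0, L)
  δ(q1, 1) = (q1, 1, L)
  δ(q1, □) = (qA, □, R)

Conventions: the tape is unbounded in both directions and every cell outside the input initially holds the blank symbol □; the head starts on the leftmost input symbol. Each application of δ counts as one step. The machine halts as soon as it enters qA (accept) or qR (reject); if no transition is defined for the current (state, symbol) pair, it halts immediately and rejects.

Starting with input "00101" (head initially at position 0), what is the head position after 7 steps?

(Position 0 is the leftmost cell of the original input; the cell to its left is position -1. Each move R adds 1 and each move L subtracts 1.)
Step 0: [q0]00101 (head at position 0)
Step 1: δ(q0, 0) = (q0, 1, R)  ⊢  1[q0]0101 (head at position 1)
Step 2: δ(q0, 0) = (q0, 1, R)  ⊢  11[q0]101 (head at position 2)
Step 3: δ(q0, 1) = (q0, 0, R)  ⊢  110[q0]01 (head at position 3)
Step 4: δ(q0, 0) = (q0, 1, R)  ⊢  1101[q0]1 (head at position 4)
Step 5: δ(q0, 1) = (q0, 0, R)  ⊢  11010[q0]□ (head at position 5)
Step 6: δ(q0, □) = (q1, □, L)  ⊢  1101[q1]0□ (head at position 4)
Step 7: δ(q1, 0) = (q1, 0, L)  ⊢  110[q1]10□ (head at position 3)
Head position after 7 steps: 3

Final answer: Position 3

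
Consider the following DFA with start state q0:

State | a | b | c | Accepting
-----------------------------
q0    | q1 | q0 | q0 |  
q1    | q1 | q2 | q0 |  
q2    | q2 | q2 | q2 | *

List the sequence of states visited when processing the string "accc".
q0 → q1 → q0 → q0 → q0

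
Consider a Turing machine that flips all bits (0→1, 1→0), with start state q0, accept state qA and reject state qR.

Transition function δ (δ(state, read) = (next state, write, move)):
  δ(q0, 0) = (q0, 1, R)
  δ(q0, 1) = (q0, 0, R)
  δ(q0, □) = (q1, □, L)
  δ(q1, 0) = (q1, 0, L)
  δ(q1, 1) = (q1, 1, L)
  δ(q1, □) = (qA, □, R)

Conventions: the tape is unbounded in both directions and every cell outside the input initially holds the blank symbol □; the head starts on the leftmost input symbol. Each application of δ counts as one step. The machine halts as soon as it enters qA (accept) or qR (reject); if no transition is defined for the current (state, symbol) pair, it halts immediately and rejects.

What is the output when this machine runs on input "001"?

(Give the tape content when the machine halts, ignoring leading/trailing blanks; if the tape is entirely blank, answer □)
Step 0: [q0]001 (head at position 0)
Step 1: δ(q0, 0) = (q0, 1, R)  ⊢  1[q0]01 (head at position 1)
Step 2: δ(q0, 0) = (q0, 1, R)  ⊢  11[q0]1 (head at position 2)
Step 3: δ(q0, 1) = (q0, 0, R)  ⊢  110[q0]□ (head at position 3)
Step 4: δ(q0, □) = (q1, □, L)  ⊢  11[q1]0□ (head at position 2)
Step 5: δ(q1, 0) = (q1, 0, L)  ⊢  1[q1]10□ (head at position 1)
Step 6: δ(q1, 1) = (q1, 1, L)  ⊢  [q1]110□ (head at position 0)
Step 7: δ(q1, 1) = (q1, 1, L)  ⊢  [q1]□110□ (head at position -1)
Step 8: δ(q1, □) = (qA, □, R)  ⊢  □[qA]110□ (head at position 0)
The machine is in qA, so it halts and accepts.
Tape content when halted (ignoring surrounding blanks): 110

Final answer: Output: 110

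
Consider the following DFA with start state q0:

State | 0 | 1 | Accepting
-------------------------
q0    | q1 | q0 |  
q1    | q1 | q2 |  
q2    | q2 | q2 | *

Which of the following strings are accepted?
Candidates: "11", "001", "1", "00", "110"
"11": q0 → q0 → q0; q0 is not accepting → rejected
"001": q0 → q1 → q1 → q2; q2 is accepting → accepted
"1": q0 → q0; q0 is not accepting → rejected
"00": q0 → q1 → q1; q1 is not accepting → rejected
"110": q0 → q0 → q0 → q1; q1 is not accepting → rejected

Final answer: "001"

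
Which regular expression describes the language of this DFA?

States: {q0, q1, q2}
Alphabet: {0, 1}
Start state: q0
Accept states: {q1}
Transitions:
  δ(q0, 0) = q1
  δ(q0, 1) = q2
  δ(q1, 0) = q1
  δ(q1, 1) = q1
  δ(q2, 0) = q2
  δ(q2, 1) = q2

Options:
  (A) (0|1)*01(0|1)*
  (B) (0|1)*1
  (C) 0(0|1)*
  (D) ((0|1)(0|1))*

Testing sample strings against the DFA:
  '1110' -> rejected
  '11011' -> rejected
  '010' -> accepted
  '00110' -> accepted
Checking each option for a counterexample:
  (A) (0|1)*01(0|1)*: '0' is accepted by the DFA but does not match the regex → eliminated
  (B) (0|1)*1: '0' is accepted by the DFA but does not match the regex → eliminated
  (C) 0(0|1)*: agrees with the DFA on all strings of length ≤ 4
  (D) ((0|1)(0|1))*: ε is rejected by the DFA but matches the regex → eliminated
Only (C) 0(0|1)* is consistent with the DFA.

Final answer: (C) 0(0|1)*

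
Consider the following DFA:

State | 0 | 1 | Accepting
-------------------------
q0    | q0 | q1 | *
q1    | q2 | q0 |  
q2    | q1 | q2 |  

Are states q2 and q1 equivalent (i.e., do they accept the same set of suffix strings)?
Try the suffix "1".
From q2: q2 → q2 — not accepting.
From q1: q1 → q0 — accepting.
The two states disagree on this suffix, so they are not equivalent.

Final answer: No. Distinguishing string: "1" - accepted from q1 but not from q2.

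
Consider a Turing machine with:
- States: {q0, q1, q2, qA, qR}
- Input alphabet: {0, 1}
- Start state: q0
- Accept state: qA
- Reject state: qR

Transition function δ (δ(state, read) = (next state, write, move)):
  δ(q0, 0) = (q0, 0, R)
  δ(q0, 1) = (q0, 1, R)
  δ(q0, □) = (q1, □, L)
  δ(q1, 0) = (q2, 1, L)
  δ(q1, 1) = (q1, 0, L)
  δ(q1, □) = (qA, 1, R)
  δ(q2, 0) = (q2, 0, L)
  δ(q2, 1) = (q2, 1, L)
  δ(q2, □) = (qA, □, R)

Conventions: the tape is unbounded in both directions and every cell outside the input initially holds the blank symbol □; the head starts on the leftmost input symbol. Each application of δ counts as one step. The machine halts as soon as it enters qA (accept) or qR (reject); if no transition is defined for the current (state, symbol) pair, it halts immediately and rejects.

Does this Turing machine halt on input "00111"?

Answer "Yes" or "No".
Step 0: [q0]00111 (head at position 0)
Step 1: δ(q0, 0) = (q0, 0, R)  ⊢  0[q0]0111 (head at position 1)
Step 2: δ(q0, 0) = (q0, 0, R)  ⊢  00[q0]111 (head at position 2)
Step 3: δ(q0, 1) = (q0, 1, R)  ⊢  001[q0]11 (head at position 3)
Step 4: δ(q0, 1) = (q0, 1, R)  ⊢  0011[q0]1 (head at position 4)
Step 5: δ(q0, 1) = (q0, 1, R)  ⊢  00111[q0]□ (head at position 5)
Step 6: δ(q0, □) = (q1, □, L)  ⊢  0011[q1]1□ (head at position 4)
Step 7: δ(q1, 1) = (q1, 0, L)  ⊢  001[q1]10□ (head at position 3)
Step 8: δ(q1, 1) = (q1, 0, L)  ⊢  00[q1]100□ (head at position 2)
Step 9: δ(q1, 1) = (q1, 0, L)  ⊢  0[q1]0000□ (head at position 1)
Step 10: δ(q1, 0) = (q2, 1, L)  ⊢  [q2]01000□ (head at position 0)
Step 11: δ(q2, 0) = (q2, 0, L)  ⊢  [q2]□01000□ (head at position -1)
Step 12: δ(q2, □) = (qA, □, R)  ⊢  □[qA]01000□ (head at position 0)
The machine is in qA, so it halts and accepts.
It halts after 12 steps.

Final answer: Yes - halts after 12 steps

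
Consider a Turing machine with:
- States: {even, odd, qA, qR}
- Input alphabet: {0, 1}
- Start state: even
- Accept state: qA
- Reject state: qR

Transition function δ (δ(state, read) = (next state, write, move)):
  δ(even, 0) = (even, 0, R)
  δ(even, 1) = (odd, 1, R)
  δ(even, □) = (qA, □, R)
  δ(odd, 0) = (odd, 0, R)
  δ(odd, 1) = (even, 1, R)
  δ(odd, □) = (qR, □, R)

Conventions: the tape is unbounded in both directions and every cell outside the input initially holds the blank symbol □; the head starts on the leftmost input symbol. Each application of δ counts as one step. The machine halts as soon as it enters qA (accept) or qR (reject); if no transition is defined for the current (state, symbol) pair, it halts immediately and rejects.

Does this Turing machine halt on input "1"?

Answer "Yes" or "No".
Step 0: [even]1 (head at position 0)
Step 1: δ(even, 1) = (odd, 1, R)  ⊢  1[odd]□ (head at position 1)
Step 2: δ(odd, □) = (qR, □, R)  ⊢  1□[qR]□ (head at position 2)
The machine is in qR, so it halts and rejects.
It halts after 2 steps.

Final answer: Yes - halts after 2 steps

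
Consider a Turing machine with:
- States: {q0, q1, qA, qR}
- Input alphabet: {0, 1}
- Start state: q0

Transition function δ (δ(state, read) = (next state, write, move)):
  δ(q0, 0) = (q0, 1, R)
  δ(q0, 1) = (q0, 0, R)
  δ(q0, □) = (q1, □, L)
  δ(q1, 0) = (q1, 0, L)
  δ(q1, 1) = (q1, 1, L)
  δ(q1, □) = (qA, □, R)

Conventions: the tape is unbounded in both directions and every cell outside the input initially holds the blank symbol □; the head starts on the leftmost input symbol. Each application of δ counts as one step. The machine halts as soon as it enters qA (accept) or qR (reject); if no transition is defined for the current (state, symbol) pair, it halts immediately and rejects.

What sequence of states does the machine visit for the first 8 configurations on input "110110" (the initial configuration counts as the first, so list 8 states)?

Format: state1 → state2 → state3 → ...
Step 0: [q0]110110 (head at position 0)
Step 1: δ(q0, 1) = (q0, 0, R)  ⊢  0[q0]10110 (head at position 1)
Step 2: δ(q0, 1) = (q0, 0, R)  ⊢  00[q0]0110 (head at position 2)
Step 3: δ(q0, 0) = (q0, 1, R)  ⊢  001[q0]110 (head at position 3)
Step 4: δ(q0, 1) = (q0, 0, R)  ⊢  0010[q0]10 (head at position 4)
Step 5: δ(q0, 1) = (q0, 0, R)  ⊢  00100[q0]0 (head at position 5)
Step 6: δ(q0, 0) = (q0, 1, R)  ⊢  001001[q0]□ (head at position 6)
Step 7: δ(q0, □) = (q1, □, L)  ⊢  00100[q1]1□ (head at position 5)
Reading off the states of these 8 configurations: q0 → q0 → q0 → q0 → q0 → q0 → q0 → q1

Final answer: q0 → q0 → q0 → q0 → q0 → q0 → q0 → q1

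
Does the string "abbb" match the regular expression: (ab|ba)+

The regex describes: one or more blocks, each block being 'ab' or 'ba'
No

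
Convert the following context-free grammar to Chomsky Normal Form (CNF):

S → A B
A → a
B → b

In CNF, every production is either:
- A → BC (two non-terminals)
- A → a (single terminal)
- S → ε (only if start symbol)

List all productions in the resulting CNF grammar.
The grammar has no ε-productions or unit productions to eliminate.
S → A B is already in CNF (two non-terminals) – keep it.
A → a is already in CNF (single terminal) – keep it.
B → b is already in CNF (single terminal) – keep it.
Resulting CNF grammar (3 productions): A → a; B → b; S → A B

Final answer: A → a; B → b; S → A B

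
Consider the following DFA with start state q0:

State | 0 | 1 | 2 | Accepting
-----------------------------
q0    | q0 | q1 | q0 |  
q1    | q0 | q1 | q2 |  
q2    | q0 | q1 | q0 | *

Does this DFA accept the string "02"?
Start in q0.
Read '0': q0 → q0
Read '2': q0 → q0
Final state q0 is not accepting, so the string is rejected.

Final answer: No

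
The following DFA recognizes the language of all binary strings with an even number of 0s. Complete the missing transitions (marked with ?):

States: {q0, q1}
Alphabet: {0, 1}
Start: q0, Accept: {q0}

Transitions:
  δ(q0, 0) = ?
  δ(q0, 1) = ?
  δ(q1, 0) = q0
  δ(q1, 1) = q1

What each state remembers (consistent with the given transitions and accept states):
  q0: an even number of 0s has been read so far
  q1: an odd number of 0s has been read so far
Filling in the missing entries:
  δ(q0, 0): in q0 (an even number of 0s has been read so far), after reading 0 we have: an odd number of 0s has been read so far → q1
  δ(q0, 1): in q0 (an even number of 0s has been read so far), after reading 1 we have: an even number of 0s has been read so far → q0

Final answer: δ(q0, 0) = q1; δ(q0, 1) = q0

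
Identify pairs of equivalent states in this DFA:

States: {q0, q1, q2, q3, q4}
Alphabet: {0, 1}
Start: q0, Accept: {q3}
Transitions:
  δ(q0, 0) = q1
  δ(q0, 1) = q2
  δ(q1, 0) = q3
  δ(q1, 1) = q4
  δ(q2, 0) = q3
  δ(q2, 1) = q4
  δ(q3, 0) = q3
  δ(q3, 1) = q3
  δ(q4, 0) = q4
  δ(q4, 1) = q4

Using the table-filling algorithm:
Round 0 – mark pairs where exactly one state is accepting: (q0,q3), (q1,q3), (q2,q3), (q3,q4)
Round 1 – newly marked: (q0,q1) [on 0: q1 vs q3, already marked]; (q0,q2) [on 0: q1 vs q3, already marked]; (q1,q4) [on 0: q3 vs q4, already marked]; (q2,q4) [on 0: q3 vs q4, already marked]
Round 2 – newly marked: (q0,q4) [on 0: q1 vs q4, already marked]
No further pairs can be marked.
(q1, q2) unmarked: δ(q1,0)=q3, δ(q2,0)=q3; δ(q1,1)=q4, δ(q2,1)=q4 → equivalent
Equivalent pairs: (q1, q2)

Final answer: Equivalent pairs: (q1, q2)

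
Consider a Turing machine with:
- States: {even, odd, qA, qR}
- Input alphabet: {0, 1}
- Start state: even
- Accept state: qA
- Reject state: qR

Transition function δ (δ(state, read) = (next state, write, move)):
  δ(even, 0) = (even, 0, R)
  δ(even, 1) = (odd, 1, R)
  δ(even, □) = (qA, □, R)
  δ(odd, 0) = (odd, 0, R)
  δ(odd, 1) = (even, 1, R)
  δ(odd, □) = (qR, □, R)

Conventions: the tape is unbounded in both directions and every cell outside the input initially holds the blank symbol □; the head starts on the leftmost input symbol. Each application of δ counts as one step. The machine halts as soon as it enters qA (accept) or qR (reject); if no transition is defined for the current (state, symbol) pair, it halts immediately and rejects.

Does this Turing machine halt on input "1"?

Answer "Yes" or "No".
Step 0: [even]1 (head at position 0)
Step 1: δ(even, 1) = (odd, 1, R)  ⊢  1[odd]□ (head at position 1)
Step 2: δ(odd, □) = (qR, □, R)  ⊢  1□[qR]□ (head at position 2)
The machine is in qR, so it halts and rejects.
It halts after 2 steps.

Final answer: Yes - halts after 2 steps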